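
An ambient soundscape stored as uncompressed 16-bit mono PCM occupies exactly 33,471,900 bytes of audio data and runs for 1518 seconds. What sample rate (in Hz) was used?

11,025 Hz

Bytes = sample_rate × seconds × bytes_per_sample × channels.
sample_rate = 33,471,900 / (1,518 × 2 × 1) = 33,471,900 / 3,036 = 11,025 Hz.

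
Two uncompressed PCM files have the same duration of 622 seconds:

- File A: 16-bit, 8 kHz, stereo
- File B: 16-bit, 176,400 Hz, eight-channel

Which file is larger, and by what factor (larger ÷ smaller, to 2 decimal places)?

File A: 8,000 × 2 × 2 = 32,000 bytes/s.
File B: 176,400 × 2 × 8 = 2,822,400 bytes/s.
File B is larger; ratio = 1,755,532,800 / 19,904,000 = 88.20.

File B, by a factor of 88.20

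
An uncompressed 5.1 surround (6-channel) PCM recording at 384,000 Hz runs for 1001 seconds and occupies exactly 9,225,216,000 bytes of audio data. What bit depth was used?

32 bits

Bytes per sample = 9,225,216,000 / (384,000 × 1,001 × 6) = 9,225,216,000 / 2,306,304,000 = 4.
Bit depth = 4 × 8 = 32 bits.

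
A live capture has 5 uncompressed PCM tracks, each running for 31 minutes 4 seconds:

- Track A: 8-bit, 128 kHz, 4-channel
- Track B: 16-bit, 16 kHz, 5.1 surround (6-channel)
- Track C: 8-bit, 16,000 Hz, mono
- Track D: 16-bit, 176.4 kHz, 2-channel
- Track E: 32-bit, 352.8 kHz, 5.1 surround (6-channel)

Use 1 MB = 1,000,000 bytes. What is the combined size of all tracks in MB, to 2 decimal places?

31 minutes 4 seconds = 1,864 s.
Track A: 128,000 × 1,864 × 1 × 4 = 954,368,000 bytes.
Track B: 16,000 × 1,864 × 2 × 6 = 357,888,000 bytes.
Track C: 16,000 × 1,864 × 1 × 1 = 29,824,000 bytes.
Track D: 176,400 × 1,864 × 2 × 2 = 1,315,238,400 bytes.
Track E: 352,800 × 1,864 × 4 × 6 = 15,782,860,800 bytes.
Total = 18,440,179,200 bytes = 18440.18 MB.

18440.18 MB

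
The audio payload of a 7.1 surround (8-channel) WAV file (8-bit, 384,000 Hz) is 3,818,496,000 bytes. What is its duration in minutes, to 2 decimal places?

Byte rate = 384,000 × 1 × 8 = 3,072,000 bytes/s.
Duration = 3,818,496,000 / 3,072,000 = 1,243 s.
1,243 s / 60 = 20.72 minutes.

20.72 minutes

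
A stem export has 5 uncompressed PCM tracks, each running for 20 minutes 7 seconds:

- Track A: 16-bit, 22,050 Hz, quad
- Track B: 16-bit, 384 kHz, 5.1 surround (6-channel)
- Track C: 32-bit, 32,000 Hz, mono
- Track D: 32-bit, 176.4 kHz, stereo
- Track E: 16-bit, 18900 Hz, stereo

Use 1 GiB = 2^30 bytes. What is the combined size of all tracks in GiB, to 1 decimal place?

7.2 GiB

20 minutes 7 seconds = 1,207 s.
Track A: 22,050 × 1,207 × 2 × 4 = 212,914,800 bytes.
Track B: 384,000 × 1,207 × 2 × 6 = 5,561,856,000 bytes.
Track C: 32,000 × 1,207 × 4 × 1 = 154,496,000 bytes.
Track D: 176,400 × 1,207 × 4 × 2 = 1,703,318,400 bytes.
Track E: 18,900 × 1,207 × 2 × 2 = 91,249,200 bytes.
Total = 7,723,834,400 bytes = 7.2 GiB.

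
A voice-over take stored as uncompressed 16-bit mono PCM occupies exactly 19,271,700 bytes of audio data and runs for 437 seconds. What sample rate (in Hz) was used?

22,050 Hz

Bytes = sample_rate × seconds × bytes_per_sample × channels.
sample_rate = 19,271,700 / (437 × 2 × 1) = 19,271,700 / 874 = 22,050 Hz.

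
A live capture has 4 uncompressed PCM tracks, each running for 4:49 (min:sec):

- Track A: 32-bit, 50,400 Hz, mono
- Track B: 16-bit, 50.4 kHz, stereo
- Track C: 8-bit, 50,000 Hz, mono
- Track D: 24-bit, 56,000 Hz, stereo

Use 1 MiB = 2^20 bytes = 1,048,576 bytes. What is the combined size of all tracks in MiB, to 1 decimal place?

4:49 (min:sec) = 289 s.
Track A: 50,400 × 289 × 4 × 1 = 58,262,400 bytes.
Track B: 50,400 × 289 × 2 × 2 = 58,262,400 bytes.
Track C: 50,000 × 289 × 1 × 1 = 14,450,000 bytes.
Track D: 56,000 × 289 × 3 × 2 = 97,104,000 bytes.
Total = 228,078,800 bytes = 217.5 MiB.

217.5 MiB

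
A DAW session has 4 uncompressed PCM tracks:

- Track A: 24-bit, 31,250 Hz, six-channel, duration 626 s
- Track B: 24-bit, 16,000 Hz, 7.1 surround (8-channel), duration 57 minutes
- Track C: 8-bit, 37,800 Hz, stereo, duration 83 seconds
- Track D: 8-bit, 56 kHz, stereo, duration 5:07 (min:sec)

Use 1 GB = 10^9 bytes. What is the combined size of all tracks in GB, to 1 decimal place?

Track A: 31,250 × 626 × 3 × 6 = 352,125,000 bytes.
Track B: 57 minutes = 3,420 s; 16,000 × 3,420 × 3 × 8 = 1,313,280,000 bytes.
Track C: 37,800 × 83 × 1 × 2 = 6,274,800 bytes.
Track D: 5:07 (min:sec) = 307 s; 56,000 × 307 × 1 × 2 = 34,384,000 bytes.
Total = 1,706,063,800 bytes = 1.7 GB.

1.7 GB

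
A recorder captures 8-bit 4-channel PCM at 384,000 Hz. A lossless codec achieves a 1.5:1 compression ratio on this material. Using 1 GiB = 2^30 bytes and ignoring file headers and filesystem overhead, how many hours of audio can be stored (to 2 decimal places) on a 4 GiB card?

1.17 hours

Uncompressed byte rate = 384,000 × 1 × 4 = 1,536,000 bytes/s.
After 1.5:1 compression, effective rate ≈ 1024000 bytes/s.
Capacity = 4 × 1,073,741,824 = 4,294,967,296 bytes.
4,294,967,296 / effective rate ≈ 4194.3 s → 1.17 hours.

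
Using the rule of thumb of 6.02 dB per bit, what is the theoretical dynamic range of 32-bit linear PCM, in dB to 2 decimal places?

32 × 6.02 = 192.64 dB.

192.64 dB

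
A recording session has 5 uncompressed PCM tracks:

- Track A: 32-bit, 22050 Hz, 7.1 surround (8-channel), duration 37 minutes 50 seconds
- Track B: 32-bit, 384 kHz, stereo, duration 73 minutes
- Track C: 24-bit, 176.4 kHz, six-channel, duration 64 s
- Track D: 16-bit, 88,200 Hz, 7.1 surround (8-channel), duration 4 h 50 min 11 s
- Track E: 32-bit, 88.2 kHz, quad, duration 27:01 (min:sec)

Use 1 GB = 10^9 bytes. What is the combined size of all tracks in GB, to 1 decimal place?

Track A: 37 minutes 50 seconds = 2,270 s; 22,050 × 2,270 × 4 × 8 = 1,601,712,000 bytes.
Track B: 73 minutes = 4,380 s; 384,000 × 4,380 × 4 × 2 = 13,455,360,000 bytes.
Track C: 176,400 × 64 × 3 × 6 = 203,212,800 bytes.
Track D: 4 h 50 min 11 s = 17,411 s; 88,200 × 17,411 × 2 × 8 = 24,570,403,200 bytes.
Track E: 27:01 (min:sec) = 1,621 s; 88,200 × 1,621 × 4 × 4 = 2,287,555,200 bytes.
Total = 42,118,243,200 bytes = 42.1 GB.

42.1 GB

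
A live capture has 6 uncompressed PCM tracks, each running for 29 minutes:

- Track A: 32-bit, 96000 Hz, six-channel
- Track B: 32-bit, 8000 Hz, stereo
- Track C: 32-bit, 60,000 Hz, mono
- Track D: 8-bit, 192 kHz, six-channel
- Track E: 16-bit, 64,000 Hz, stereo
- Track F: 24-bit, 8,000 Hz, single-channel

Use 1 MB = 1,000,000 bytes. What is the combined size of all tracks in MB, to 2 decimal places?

29 minutes = 1,740 s.
Track A: 96,000 × 1,740 × 4 × 6 = 4,008,960,000 bytes.
Track B: 8,000 × 1,740 × 4 × 2 = 111,360,000 bytes.
Track C: 60,000 × 1,740 × 4 × 1 = 417,600,000 bytes.
Track D: 192,000 × 1,740 × 1 × 6 = 2,004,480,000 bytes.
Track E: 64,000 × 1,740 × 2 × 2 = 445,440,000 bytes.
Track F: 8,000 × 1,740 × 3 × 1 = 41,760,000 bytes.
Total = 7,029,600,000 bytes = 7029.60 MB.

7029.60 MB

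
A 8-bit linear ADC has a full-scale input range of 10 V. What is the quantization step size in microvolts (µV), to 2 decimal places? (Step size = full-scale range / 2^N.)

39062.50 µV

10 V / 2^8 = 10 / 256 V = 39062.50 µV.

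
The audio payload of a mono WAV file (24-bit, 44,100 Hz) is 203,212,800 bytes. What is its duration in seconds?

Byte rate = 44,100 × 3 × 1 = 132,300 bytes/s.
Duration = 203,212,800 / 132,300 = 1,536 s.

1,536 seconds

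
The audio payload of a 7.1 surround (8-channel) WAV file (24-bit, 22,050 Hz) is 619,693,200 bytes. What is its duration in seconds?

Byte rate = 22,050 × 3 × 8 = 529,200 bytes/s.
Duration = 619,693,200 / 529,200 = 1,171 s.

1,171 seconds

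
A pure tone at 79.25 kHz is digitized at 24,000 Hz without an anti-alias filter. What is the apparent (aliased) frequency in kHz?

7.25 kHz

Nyquist = 24,000/2 = 12,000 Hz; 79,250 Hz exceeds it.
Alias = |79,250 − 3×24,000| = |79,250 − 72,000| = 7,250 Hz = 7.25 kHz.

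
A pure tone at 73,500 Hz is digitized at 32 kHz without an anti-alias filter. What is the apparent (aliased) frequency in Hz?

Nyquist = 32,000/2 = 16,000 Hz; 73,500 Hz exceeds it.
Alias = |73,500 − 2×32,000| = |73,500 − 64,000| = 9,500 Hz.

9,500 Hz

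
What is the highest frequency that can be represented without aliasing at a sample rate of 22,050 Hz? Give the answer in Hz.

11,025 Hz

Nyquist frequency = sample rate / 2 = 22,050 / 2 = 11,025 Hz.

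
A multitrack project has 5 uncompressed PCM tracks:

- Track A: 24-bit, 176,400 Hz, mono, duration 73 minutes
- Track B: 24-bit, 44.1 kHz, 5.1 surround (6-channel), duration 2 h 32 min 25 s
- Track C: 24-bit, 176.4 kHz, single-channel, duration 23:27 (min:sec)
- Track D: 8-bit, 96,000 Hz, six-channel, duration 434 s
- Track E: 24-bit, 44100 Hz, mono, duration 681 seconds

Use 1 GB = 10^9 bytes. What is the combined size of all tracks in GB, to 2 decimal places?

Track A: 73 minutes = 4,380 s; 176,400 × 4,380 × 3 × 1 = 2,317,896,000 bytes.
Track B: 2 h 32 min 25 s = 9,145 s; 44,100 × 9,145 × 3 × 6 = 7,259,301,000 bytes.
Track C: 23:27 (min:sec) = 1,407 s; 176,400 × 1,407 × 3 × 1 = 744,584,400 bytes.
Track D: 96,000 × 434 × 1 × 6 = 249,984,000 bytes.
Track E: 44,100 × 681 × 3 × 1 = 90,096,300 bytes.
Total = 10,661,861,700 bytes = 10.66 GB.

10.66 GB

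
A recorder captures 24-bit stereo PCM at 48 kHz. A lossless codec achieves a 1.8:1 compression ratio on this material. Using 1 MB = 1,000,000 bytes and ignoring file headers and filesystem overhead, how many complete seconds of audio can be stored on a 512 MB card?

Uncompressed byte rate = 48,000 × 3 × 2 = 288,000 bytes/s.
After 1.8:1 compression, effective rate ≈ 160000 bytes/s.
Capacity = 512 × 1,000,000 = 512,000,000 bytes.
512,000,000 / effective rate ≈ 3200 s → 3,200 seconds.

3,200 seconds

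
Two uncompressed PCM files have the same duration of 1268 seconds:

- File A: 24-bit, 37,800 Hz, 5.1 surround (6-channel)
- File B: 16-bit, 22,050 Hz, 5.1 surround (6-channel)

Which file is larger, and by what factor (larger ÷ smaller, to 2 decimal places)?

File A, by a factor of 2.57

File A: 37,800 × 3 × 6 = 680,400 bytes/s.
File B: 22,050 × 2 × 6 = 264,600 bytes/s.
File A is larger; ratio = 862,747,200 / 335,512,800 = 2.57.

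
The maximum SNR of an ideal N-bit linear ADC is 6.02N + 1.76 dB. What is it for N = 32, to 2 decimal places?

6.02 × 32 + 1.76 = 194.40 dB.

194.40 dB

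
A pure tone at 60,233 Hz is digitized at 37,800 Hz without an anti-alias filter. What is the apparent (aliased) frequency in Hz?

15,367 Hz

Nyquist = 37,800/2 = 18,900 Hz; 60,233 Hz exceeds it.
Alias = |60,233 − 2×37,800| = |60,233 − 75,600| = 15,367 Hz.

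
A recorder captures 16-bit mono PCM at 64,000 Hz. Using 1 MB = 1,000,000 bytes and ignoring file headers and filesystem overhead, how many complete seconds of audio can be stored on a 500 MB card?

Uncompressed byte rate = 64,000 × 2 × 1 = 128,000 bytes/s.
Capacity = 500 × 1,000,000 = 500,000,000 bytes.
500,000,000 / 128,000 ≈ 3906.25 s → 3,906 seconds.

3,906 seconds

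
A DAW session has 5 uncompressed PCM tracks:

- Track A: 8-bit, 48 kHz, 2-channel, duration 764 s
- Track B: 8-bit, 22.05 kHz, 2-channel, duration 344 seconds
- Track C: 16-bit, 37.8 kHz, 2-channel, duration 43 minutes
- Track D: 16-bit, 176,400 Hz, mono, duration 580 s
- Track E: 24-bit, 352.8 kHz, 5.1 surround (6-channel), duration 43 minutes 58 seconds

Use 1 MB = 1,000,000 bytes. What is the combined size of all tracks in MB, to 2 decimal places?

Track A: 48,000 × 764 × 1 × 2 = 73,344,000 bytes.
Track B: 22,050 × 344 × 1 × 2 = 15,170,400 bytes.
Track C: 43 minutes = 2,580 s; 37,800 × 2,580 × 2 × 2 = 390,096,000 bytes.
Track D: 176,400 × 580 × 2 × 1 = 204,624,000 bytes.
Track E: 43 minutes 58 seconds = 2,638 s; 352,800 × 2,638 × 3 × 6 = 16,752,355,200 bytes.
Total = 17,435,589,600 bytes = 17435.59 MB.

17435.59 MB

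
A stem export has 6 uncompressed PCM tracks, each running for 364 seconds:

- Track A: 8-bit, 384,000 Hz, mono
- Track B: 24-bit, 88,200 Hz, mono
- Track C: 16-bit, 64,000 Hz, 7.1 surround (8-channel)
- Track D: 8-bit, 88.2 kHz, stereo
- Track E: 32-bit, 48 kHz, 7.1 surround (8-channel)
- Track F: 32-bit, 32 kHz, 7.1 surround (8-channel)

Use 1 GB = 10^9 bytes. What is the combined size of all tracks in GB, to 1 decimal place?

1.6 GB

Track A: 384,000 × 364 × 1 × 1 = 139,776,000 bytes.
Track B: 88,200 × 364 × 3 × 1 = 96,314,400 bytes.
Track C: 64,000 × 364 × 2 × 8 = 372,736,000 bytes.
Track D: 88,200 × 364 × 1 × 2 = 64,209,600 bytes.
Track E: 48,000 × 364 × 4 × 8 = 559,104,000 bytes.
Track F: 32,000 × 364 × 4 × 8 = 372,736,000 bytes.
Total = 1,604,876,000 bytes = 1.6 GB.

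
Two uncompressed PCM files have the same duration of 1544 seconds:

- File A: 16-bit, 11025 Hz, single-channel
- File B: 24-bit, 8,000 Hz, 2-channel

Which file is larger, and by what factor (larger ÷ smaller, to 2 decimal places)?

File B, by a factor of 2.18

File A: 11,025 × 2 × 1 = 22,050 bytes/s.
File B: 8,000 × 3 × 2 = 48,000 bytes/s.
File B is larger; ratio = 74,112,000 / 34,045,200 = 2.18.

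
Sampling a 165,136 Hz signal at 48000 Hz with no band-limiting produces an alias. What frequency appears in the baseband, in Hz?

Nyquist = 48,000/2 = 24,000 Hz; 165,136 Hz exceeds it.
Alias = |165,136 − 3×48,000| = |165,136 − 144,000| = 21,136 Hz.

21,136 Hz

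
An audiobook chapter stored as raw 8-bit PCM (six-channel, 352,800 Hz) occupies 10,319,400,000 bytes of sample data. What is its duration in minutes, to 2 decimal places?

Byte rate = 352,800 × 1 × 6 = 2,116,800 bytes/s.
Duration = 10,319,400,000 / 2,116,800 = 4,875 s.
4,875 s / 60 = 81.25 minutes.

81.25 minutes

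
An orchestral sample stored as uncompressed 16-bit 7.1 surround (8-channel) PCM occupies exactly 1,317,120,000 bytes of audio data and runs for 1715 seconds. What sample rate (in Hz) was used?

Bytes = sample_rate × seconds × bytes_per_sample × channels.
sample_rate = 1,317,120,000 / (1,715 × 2 × 8) = 1,317,120,000 / 27,440 = 48,000 Hz.

48,000 Hz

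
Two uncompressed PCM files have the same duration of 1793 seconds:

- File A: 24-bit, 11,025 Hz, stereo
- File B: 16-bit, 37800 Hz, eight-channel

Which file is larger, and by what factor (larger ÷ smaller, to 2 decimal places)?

File A: 11,025 × 3 × 2 = 66,150 bytes/s.
File B: 37,800 × 2 × 8 = 604,800 bytes/s.
File B is larger; ratio = 1,084,406,400 / 118,606,950 = 9.14.

File B, by a factor of 9.14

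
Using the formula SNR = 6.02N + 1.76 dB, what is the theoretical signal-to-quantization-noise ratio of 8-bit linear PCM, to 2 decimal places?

6.02 × 8 + 1.76 = 49.92 dB.

49.92 dB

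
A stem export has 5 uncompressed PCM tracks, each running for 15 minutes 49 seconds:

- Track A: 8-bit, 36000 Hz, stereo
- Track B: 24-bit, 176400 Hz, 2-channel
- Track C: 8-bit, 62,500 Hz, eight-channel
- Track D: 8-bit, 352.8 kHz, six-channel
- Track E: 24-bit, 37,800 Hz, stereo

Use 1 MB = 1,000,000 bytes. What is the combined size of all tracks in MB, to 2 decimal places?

3771.33 MB

15 minutes 49 seconds = 949 s.
Track A: 36,000 × 949 × 1 × 2 = 68,328,000 bytes.
Track B: 176,400 × 949 × 3 × 2 = 1,004,421,600 bytes.
Track C: 62,500 × 949 × 1 × 8 = 474,500,000 bytes.
Track D: 352,800 × 949 × 1 × 6 = 2,008,843,200 bytes.
Track E: 37,800 × 949 × 3 × 2 = 215,233,200 bytes.
Total = 3,771,326,000 bytes = 3771.33 MB.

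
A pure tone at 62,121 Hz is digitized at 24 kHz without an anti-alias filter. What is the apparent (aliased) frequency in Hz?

9,879 Hz

Nyquist = 24,000/2 = 12,000 Hz; 62,121 Hz exceeds it.
Alias = |62,121 − 3×24,000| = |62,121 − 72,000| = 9,879 Hz.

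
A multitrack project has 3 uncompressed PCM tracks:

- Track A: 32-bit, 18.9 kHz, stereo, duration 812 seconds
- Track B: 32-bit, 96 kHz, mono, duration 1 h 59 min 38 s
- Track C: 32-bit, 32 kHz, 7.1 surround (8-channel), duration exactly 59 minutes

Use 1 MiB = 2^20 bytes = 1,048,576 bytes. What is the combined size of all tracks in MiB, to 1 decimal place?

6202.8 MiB

Track A: 18,900 × 812 × 4 × 2 = 122,774,400 bytes.
Track B: 1 h 59 min 38 s = 7,178 s; 96,000 × 7,178 × 4 × 1 = 2,756,352,000 bytes.
Track C: exactly 59 minutes = 3,540 s; 32,000 × 3,540 × 4 × 8 = 3,624,960,000 bytes.
Total = 6,504,086,400 bytes = 6202.8 MiB.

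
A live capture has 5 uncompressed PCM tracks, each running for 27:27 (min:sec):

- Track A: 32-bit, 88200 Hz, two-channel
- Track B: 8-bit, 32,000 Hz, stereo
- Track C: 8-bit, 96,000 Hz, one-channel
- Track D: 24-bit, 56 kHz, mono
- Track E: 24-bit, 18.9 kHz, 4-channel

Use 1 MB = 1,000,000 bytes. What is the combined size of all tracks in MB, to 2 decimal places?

2075.88 MB

27:27 (min:sec) = 1,647 s.
Track A: 88,200 × 1,647 × 4 × 2 = 1,162,123,200 bytes.
Track B: 32,000 × 1,647 × 1 × 2 = 105,408,000 bytes.
Track C: 96,000 × 1,647 × 1 × 1 = 158,112,000 bytes.
Track D: 56,000 × 1,647 × 3 × 1 = 276,696,000 bytes.
Track E: 18,900 × 1,647 × 3 × 4 = 373,539,600 bytes.
Total = 2,075,878,800 bytes = 2075.88 MB.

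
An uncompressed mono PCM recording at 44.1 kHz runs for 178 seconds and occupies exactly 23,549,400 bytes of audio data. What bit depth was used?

Bytes per sample = 23,549,400 / (44,100 × 178 × 1) = 23,549,400 / 7,849,800 = 3.
Bit depth = 3 × 8 = 24 bits.

24 bits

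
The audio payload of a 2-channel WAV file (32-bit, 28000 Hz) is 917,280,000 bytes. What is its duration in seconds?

Byte rate = 28,000 × 4 × 2 = 224,000 bytes/s.
Duration = 917,280,000 / 224,000 = 4,095 s.

4,095 seconds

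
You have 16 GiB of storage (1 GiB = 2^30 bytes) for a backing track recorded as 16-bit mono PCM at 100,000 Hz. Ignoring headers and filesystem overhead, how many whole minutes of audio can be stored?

Uncompressed byte rate = 100,000 × 2 × 1 = 200,000 bytes/s.
Capacity = 16 × 1,073,741,824 = 17,179,869,184 bytes.
17,179,869,184 / 200,000 ≈ 85899.35 s → 1,431 minutes.

1,431 minutes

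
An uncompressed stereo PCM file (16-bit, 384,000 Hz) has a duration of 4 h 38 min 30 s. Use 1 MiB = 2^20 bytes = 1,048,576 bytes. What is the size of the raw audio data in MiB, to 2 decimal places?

24477.54 MiB

Duration = 4 h 38 min 30 s = 16,710 s.
Bytes = 384,000 samples/s × 16,710 s × 2 bytes/sample × 2 ch = 25,666,560,000 bytes.
25,666,560,000 / 1,048,576 = 24477.54 MiB.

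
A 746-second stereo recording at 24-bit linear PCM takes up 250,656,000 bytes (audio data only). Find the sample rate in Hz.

Bytes = sample_rate × seconds × bytes_per_sample × channels.
sample_rate = 250,656,000 / (746 × 3 × 2) = 250,656,000 / 4,476 = 56,000 Hz.

56,000 Hz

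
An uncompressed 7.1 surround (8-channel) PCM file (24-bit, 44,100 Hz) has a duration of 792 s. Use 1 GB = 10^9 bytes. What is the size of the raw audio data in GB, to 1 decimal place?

0.8 GB

Bytes = 44,100 samples/s × 792 s × 3 bytes/sample × 8 ch = 838,252,800 bytes.
838,252,800 / 1,000,000,000 = 0.8 GB.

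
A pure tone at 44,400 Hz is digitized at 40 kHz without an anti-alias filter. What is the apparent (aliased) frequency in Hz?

4,400 Hz

Nyquist = 40,000/2 = 20,000 Hz; 44,400 Hz exceeds it.
Alias = |44,400 − 1×40,000| = |44,400 − 40,000| = 4,400 Hz.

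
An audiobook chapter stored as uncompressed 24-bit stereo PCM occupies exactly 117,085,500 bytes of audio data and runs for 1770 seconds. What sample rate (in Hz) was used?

11,025 Hz

Bytes = sample_rate × seconds × bytes_per_sample × channels.
sample_rate = 117,085,500 / (1,770 × 3 × 2) = 117,085,500 / 10,620 = 11,025 Hz.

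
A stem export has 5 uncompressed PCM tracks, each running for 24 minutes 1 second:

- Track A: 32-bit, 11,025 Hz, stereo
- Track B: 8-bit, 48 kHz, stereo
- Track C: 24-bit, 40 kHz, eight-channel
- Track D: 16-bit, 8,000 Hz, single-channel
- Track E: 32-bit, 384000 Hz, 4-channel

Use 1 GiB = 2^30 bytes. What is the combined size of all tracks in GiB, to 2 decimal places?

24 minutes 1 second = 1,441 s.
Track A: 11,025 × 1,441 × 4 × 2 = 127,096,200 bytes.
Track B: 48,000 × 1,441 × 1 × 2 = 138,336,000 bytes.
Track C: 40,000 × 1,441 × 3 × 8 = 1,383,360,000 bytes.
Track D: 8,000 × 1,441 × 2 × 1 = 23,056,000 bytes.
Track E: 384,000 × 1,441 × 4 × 4 = 8,853,504,000 bytes.
Total = 10,525,352,200 bytes = 9.80 GiB.

9.80 GiB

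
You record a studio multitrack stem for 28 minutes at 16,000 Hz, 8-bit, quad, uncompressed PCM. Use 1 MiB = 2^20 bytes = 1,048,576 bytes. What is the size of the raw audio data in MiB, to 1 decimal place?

Duration = 28 minutes = 1,680 s.
Bytes = 16,000 samples/s × 1,680 s × 1 bytes/sample × 4 ch = 107,520,000 bytes.
107,520,000 / 1,048,576 = 102.5 MiB.

102.5 MiB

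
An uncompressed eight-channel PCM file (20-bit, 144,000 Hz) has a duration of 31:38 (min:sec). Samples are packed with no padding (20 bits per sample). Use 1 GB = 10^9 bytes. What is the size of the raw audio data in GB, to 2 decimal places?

Duration = 31:38 (min:sec) = 1,898 s.
Bits = 144,000 × 1,898 × 20 × 8 = 43,729,920,000 bits = 5,466,240,000 bytes.
5,466,240,000 / 1,000,000,000 = 5.47 GB.

5.47 GB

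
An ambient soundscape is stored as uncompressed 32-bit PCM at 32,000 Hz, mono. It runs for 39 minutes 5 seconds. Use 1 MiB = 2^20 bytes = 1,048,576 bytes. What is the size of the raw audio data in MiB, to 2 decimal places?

286.25 MiB

Duration = 39 minutes 5 seconds = 2,345 s.
Bytes = 32,000 samples/s × 2,345 s × 4 bytes/sample × 1 ch = 300,160,000 bytes.
300,160,000 / 1,048,576 = 286.25 MiB.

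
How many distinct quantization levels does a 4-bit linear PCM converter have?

2^4 = 16.

16 levels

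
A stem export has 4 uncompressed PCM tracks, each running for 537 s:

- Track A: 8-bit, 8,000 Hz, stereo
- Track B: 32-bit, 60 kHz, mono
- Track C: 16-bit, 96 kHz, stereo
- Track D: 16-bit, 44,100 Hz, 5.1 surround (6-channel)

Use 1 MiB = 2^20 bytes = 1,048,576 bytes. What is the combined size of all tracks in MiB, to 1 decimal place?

Track A: 8,000 × 537 × 1 × 2 = 8,592,000 bytes.
Track B: 60,000 × 537 × 4 × 1 = 128,880,000 bytes.
Track C: 96,000 × 537 × 2 × 2 = 206,208,000 bytes.
Track D: 44,100 × 537 × 2 × 6 = 284,180,400 bytes.
Total = 627,860,400 bytes = 598.8 MiB.

598.8 MiB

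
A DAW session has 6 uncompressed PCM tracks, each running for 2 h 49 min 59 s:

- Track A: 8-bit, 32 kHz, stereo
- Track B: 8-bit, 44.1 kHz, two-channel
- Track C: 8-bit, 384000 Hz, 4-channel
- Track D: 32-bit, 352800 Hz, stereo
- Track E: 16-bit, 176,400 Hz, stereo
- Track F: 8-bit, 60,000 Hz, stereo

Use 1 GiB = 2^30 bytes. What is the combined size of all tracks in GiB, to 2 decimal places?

50.69 GiB

2 h 49 min 59 s = 10,199 s.
Track A: 32,000 × 10,199 × 1 × 2 = 652,736,000 bytes.
Track B: 44,100 × 10,199 × 1 × 2 = 899,551,800 bytes.
Track C: 384,000 × 10,199 × 1 × 4 = 15,665,664,000 bytes.
Track D: 352,800 × 10,199 × 4 × 2 = 28,785,657,600 bytes.
Track E: 176,400 × 10,199 × 2 × 2 = 7,196,414,400 bytes.
Track F: 60,000 × 10,199 × 1 × 2 = 1,223,880,000 bytes.
Total = 54,423,903,800 bytes = 50.69 GiB.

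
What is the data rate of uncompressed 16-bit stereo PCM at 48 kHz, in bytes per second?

Bit rate = 48,000 × 16 × 2 = 1,536,000 bits/s.
1,536,000 / 8 = 192,000 bytes/s.

192,000 bytes/s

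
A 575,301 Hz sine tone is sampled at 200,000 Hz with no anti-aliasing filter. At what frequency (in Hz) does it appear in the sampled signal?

Nyquist = 200,000/2 = 100,000 Hz; 575,301 Hz exceeds it.
Alias = |575,301 − 3×200,000| = |575,301 − 600,000| = 24,699 Hz.

24,699 Hz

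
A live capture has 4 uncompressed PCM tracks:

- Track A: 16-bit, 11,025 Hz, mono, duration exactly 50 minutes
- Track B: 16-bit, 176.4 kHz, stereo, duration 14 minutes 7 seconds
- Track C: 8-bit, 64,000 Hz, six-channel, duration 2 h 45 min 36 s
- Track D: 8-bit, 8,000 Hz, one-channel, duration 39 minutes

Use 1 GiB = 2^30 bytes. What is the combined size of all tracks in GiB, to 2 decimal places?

4.19 GiB

Track A: exactly 50 minutes = 3,000 s; 11,025 × 3,000 × 2 × 1 = 66,150,000 bytes.
Track B: 14 minutes 7 seconds = 847 s; 176,400 × 847 × 2 × 2 = 597,643,200 bytes.
Track C: 2 h 45 min 36 s = 9,936 s; 64,000 × 9,936 × 1 × 6 = 3,815,424,000 bytes.
Track D: 39 minutes = 2,340 s; 8,000 × 2,340 × 1 × 1 = 18,720,000 bytes.
Total = 4,497,937,200 bytes = 4.19 GiB.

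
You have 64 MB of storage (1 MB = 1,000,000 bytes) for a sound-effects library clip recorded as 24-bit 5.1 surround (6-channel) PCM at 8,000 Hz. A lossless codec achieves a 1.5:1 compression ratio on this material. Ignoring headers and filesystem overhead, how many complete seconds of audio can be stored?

666 seconds

Uncompressed byte rate = 8,000 × 3 × 6 = 144,000 bytes/s.
After 1.5:1 compression, effective rate ≈ 96000 bytes/s.
Capacity = 64 × 1,000,000 = 64,000,000 bytes.
64,000,000 / effective rate ≈ 666.67 s → 666 seconds.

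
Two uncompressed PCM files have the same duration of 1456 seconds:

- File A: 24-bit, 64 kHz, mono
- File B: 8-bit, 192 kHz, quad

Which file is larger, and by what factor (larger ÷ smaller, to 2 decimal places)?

File A: 64,000 × 3 × 1 = 192,000 bytes/s.
File B: 192,000 × 1 × 4 = 768,000 bytes/s.
File B is larger; ratio = 1,118,208,000 / 279,552,000 = 4.00.

File B, by a factor of 4.00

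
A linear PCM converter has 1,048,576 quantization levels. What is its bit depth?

20 bits

log2(1,048,576) = 20.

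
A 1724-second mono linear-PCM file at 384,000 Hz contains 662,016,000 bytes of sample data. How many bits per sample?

Bytes per sample = 662,016,000 / (384,000 × 1,724 × 1) = 662,016,000 / 662,016,000 = 1.
Bit depth = 1 × 8 = 8 bits.

8 bits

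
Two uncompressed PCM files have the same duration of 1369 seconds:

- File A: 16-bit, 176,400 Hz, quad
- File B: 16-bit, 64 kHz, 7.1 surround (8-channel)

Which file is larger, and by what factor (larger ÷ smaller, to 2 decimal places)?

File A: 176,400 × 2 × 4 = 1,411,200 bytes/s.
File B: 64,000 × 2 × 8 = 1,024,000 bytes/s.
File A is larger; ratio = 1,931,932,800 / 1,401,856,000 = 1.38.

File A, by a factor of 1.38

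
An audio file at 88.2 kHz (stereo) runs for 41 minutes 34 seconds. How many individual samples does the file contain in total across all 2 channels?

439,941,600 samples

41 minutes 34 seconds = 2,494 s.
88,200 × 2,494 s × 2 ch = 439,941,600 samples.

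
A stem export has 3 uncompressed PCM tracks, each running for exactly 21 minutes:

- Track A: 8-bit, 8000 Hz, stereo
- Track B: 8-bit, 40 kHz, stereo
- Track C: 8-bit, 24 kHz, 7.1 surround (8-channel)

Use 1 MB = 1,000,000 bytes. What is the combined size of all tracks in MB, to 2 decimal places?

362.88 MB

exactly 21 minutes = 1,260 s.
Track A: 8,000 × 1,260 × 1 × 2 = 20,160,000 bytes.
Track B: 40,000 × 1,260 × 1 × 2 = 100,800,000 bytes.
Track C: 24,000 × 1,260 × 1 × 8 = 241,920,000 bytes.
Total = 362,880,000 bytes = 362.88 MB.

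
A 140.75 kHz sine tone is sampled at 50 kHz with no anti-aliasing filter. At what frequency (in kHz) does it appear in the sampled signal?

9.25 kHz

Nyquist = 50,000/2 = 25,000 Hz; 140,750 Hz exceeds it.
Alias = |140,750 − 3×50,000| = |140,750 − 150,000| = 9,250 Hz = 9.25 kHz.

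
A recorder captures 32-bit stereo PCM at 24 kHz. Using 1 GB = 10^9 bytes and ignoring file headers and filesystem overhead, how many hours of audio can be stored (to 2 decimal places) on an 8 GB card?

11.57 hours

Uncompressed byte rate = 24,000 × 4 × 2 = 192,000 bytes/s.
Capacity = 8 × 1,000,000,000 = 8,000,000,000 bytes.
8,000,000,000 / 192,000 ≈ 41666.67 s → 11.57 hours.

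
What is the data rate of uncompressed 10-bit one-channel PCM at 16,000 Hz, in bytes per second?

20,000 bytes/s

Bit rate = 16,000 × 10 × 1 = 160,000 bits/s.
160,000 / 8 = 20,000 bytes/s.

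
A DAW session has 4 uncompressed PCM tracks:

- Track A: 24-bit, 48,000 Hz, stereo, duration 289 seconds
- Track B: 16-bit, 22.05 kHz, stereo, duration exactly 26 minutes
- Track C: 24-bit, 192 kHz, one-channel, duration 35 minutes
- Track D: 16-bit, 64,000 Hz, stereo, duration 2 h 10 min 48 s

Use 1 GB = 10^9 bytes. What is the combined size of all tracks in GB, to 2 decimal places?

Track A: 48,000 × 289 × 3 × 2 = 83,232,000 bytes.
Track B: exactly 26 minutes = 1,560 s; 22,050 × 1,560 × 2 × 2 = 137,592,000 bytes.
Track C: 35 minutes = 2,100 s; 192,000 × 2,100 × 3 × 1 = 1,209,600,000 bytes.
Track D: 2 h 10 min 48 s = 7,848 s; 64,000 × 7,848 × 2 × 2 = 2,009,088,000 bytes.
Total = 3,439,512,000 bytes = 3.44 GB.

3.44 GB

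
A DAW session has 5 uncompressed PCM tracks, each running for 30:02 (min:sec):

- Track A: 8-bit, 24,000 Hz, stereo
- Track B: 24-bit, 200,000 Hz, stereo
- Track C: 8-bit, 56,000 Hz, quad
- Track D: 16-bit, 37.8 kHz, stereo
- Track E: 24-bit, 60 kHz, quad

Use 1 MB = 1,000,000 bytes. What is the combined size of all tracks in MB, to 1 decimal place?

30:02 (min:sec) = 1,802 s.
Track A: 24,000 × 1,802 × 1 × 2 = 86,496,000 bytes.
Track B: 200,000 × 1,802 × 3 × 2 = 2,162,400,000 bytes.
Track C: 56,000 × 1,802 × 1 × 4 = 403,648,000 bytes.
Track D: 37,800 × 1,802 × 2 × 2 = 272,462,400 bytes.
Track E: 60,000 × 1,802 × 3 × 4 = 1,297,440,000 bytes.
Total = 4,222,446,400 bytes = 4222.4 MB.

4222.4 MB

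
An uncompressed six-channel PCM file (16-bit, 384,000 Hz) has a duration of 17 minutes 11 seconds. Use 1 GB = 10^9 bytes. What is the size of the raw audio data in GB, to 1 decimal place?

4.8 GB

Duration = 17 minutes 11 seconds = 1,031 s.
Bytes = 384,000 samples/s × 1,031 s × 2 bytes/sample × 6 ch = 4,750,848,000 bytes.
4,750,848,000 / 1,000,000,000 = 4.8 GB.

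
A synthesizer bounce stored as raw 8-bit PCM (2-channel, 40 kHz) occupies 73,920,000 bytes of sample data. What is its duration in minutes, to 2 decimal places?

15.40 minutes

Byte rate = 40,000 × 1 × 2 = 80,000 bytes/s.
Duration = 73,920,000 / 80,000 = 924 s.
924 s / 60 = 15.40 minutes.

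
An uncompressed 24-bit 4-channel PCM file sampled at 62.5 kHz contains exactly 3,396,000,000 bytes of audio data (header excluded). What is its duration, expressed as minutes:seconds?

Byte rate = 62,500 × 3 × 4 = 750,000 bytes/s.
Duration = 3,396,000,000 / 750,000 = 4,528 s.
4,528 s = 75:28.

75:28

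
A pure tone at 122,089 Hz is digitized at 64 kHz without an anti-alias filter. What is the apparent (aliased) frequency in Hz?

5,911 Hz

Nyquist = 64,000/2 = 32,000 Hz; 122,089 Hz exceeds it.
Alias = |122,089 − 2×64,000| = |122,089 − 128,000| = 5,911 Hz.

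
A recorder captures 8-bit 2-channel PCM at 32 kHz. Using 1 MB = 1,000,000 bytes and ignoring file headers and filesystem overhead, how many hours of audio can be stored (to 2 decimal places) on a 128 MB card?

0.56 hours

Uncompressed byte rate = 32,000 × 1 × 2 = 64,000 bytes/s.
Capacity = 128 × 1,000,000 = 128,000,000 bytes.
128,000,000 / 64,000 ≈ 2000 s → 0.56 hours.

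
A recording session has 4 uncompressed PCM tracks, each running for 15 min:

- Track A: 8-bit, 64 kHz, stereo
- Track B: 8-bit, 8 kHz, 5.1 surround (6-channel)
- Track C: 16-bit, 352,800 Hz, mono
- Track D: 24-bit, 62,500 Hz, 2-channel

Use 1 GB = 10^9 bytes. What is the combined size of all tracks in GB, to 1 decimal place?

1.1 GB

15 min = 900 s.
Track A: 64,000 × 900 × 1 × 2 = 115,200,000 bytes.
Track B: 8,000 × 900 × 1 × 6 = 43,200,000 bytes.
Track C: 352,800 × 900 × 2 × 1 = 635,040,000 bytes.
Track D: 62,500 × 900 × 3 × 2 = 337,500,000 bytes.
Total = 1,130,940,000 bytes = 1.1 GB.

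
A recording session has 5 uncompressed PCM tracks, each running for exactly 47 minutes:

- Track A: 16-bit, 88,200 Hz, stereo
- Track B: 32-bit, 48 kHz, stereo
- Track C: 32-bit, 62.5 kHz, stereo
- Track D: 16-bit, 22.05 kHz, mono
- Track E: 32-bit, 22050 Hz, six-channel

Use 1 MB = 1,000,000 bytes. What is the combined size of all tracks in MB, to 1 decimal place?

5104.5 MB

exactly 47 minutes = 2,820 s.
Track A: 88,200 × 2,820 × 2 × 2 = 994,896,000 bytes.
Track B: 48,000 × 2,820 × 4 × 2 = 1,082,880,000 bytes.
Track C: 62,500 × 2,820 × 4 × 2 = 1,410,000,000 bytes.
Track D: 22,050 × 2,820 × 2 × 1 = 124,362,000 bytes.
Track E: 22,050 × 2,820 × 4 × 6 = 1,492,344,000 bytes.
Total = 5,104,482,000 bytes = 5104.5 MB.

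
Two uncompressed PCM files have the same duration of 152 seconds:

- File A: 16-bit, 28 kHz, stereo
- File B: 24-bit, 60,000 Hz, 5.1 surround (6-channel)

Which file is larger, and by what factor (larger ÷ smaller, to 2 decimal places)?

File B, by a factor of 9.64

File A: 28,000 × 2 × 2 = 112,000 bytes/s.
File B: 60,000 × 3 × 6 = 1,080,000 bytes/s.
File B is larger; ratio = 164,160,000 / 17,024,000 = 9.64.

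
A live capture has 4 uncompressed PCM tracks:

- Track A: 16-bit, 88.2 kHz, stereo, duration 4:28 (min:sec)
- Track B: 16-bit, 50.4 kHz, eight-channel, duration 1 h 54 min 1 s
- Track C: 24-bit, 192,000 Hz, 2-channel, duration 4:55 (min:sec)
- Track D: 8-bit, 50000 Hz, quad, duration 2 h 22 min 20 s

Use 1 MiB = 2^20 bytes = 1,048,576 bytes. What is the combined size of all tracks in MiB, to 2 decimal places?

Track A: 4:28 (min:sec) = 268 s; 88,200 × 268 × 2 × 2 = 94,550,400 bytes.
Track B: 1 h 54 min 1 s = 6,841 s; 50,400 × 6,841 × 2 × 8 = 5,516,582,400 bytes.
Track C: 4:55 (min:sec) = 295 s; 192,000 × 295 × 3 × 2 = 339,840,000 bytes.
Track D: 2 h 22 min 20 s = 8,540 s; 50,000 × 8,540 × 1 × 4 = 1,708,000,000 bytes.
Total = 7,658,972,800 bytes = 7304.17 MiB.

7304.17 MiB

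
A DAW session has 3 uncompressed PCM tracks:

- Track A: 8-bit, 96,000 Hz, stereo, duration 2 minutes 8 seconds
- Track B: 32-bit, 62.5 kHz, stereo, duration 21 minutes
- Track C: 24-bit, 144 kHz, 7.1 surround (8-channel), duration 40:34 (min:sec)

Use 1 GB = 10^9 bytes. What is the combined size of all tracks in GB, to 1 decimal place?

9.1 GB

Track A: 2 minutes 8 seconds = 128 s; 96,000 × 128 × 1 × 2 = 24,576,000 bytes.
Track B: 21 minutes = 1,260 s; 62,500 × 1,260 × 4 × 2 = 630,000,000 bytes.
Track C: 40:34 (min:sec) = 2,434 s; 144,000 × 2,434 × 3 × 8 = 8,411,904,000 bytes.
Total = 9,066,480,000 bytes = 9.1 GB.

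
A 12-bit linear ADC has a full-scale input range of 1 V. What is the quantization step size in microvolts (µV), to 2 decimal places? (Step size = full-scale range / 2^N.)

244.14 µV

1 V / 2^12 = 1 / 4,096 V = 244.14 µV.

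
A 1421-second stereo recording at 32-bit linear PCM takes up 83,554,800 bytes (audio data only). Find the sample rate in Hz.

Bytes = sample_rate × seconds × bytes_per_sample × channels.
sample_rate = 83,554,800 / (1,421 × 4 × 2) = 83,554,800 / 11,368 = 7,350 Hz.

7,350 Hz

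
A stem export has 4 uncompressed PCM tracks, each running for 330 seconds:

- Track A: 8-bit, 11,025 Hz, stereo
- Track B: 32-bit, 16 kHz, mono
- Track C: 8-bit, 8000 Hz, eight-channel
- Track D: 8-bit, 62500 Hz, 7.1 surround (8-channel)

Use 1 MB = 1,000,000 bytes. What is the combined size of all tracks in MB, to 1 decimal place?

214.5 MB

Track A: 11,025 × 330 × 1 × 2 = 7,276,500 bytes.
Track B: 16,000 × 330 × 4 × 1 = 21,120,000 bytes.
Track C: 8,000 × 330 × 1 × 8 = 21,120,000 bytes.
Track D: 62,500 × 330 × 1 × 8 = 165,000,000 bytes.
Total = 214,516,500 bytes = 214.5 MB.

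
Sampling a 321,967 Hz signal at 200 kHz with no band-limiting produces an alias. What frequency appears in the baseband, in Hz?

Nyquist = 200,000/2 = 100,000 Hz; 321,967 Hz exceeds it.
Alias = |321,967 − 2×200,000| = |321,967 − 400,000| = 78,033 Hz.

78,033 Hz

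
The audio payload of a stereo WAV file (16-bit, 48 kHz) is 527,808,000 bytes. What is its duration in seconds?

Byte rate = 48,000 × 2 × 2 = 192,000 bytes/s.
Duration = 527,808,000 / 192,000 = 2,749 s.

2,749 seconds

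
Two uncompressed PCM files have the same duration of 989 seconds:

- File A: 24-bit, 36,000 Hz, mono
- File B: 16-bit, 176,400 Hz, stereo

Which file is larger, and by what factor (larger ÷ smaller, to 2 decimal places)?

File A: 36,000 × 3 × 1 = 108,000 bytes/s.
File B: 176,400 × 2 × 2 = 705,600 bytes/s.
File B is larger; ratio = 697,838,400 / 106,812,000 = 6.53.

File B, by a factor of 6.53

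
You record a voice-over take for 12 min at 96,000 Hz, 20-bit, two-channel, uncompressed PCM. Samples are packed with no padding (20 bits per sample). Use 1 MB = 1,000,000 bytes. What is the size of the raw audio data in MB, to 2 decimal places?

345.60 MB

Duration = 12 min = 720 s.
Bits = 96,000 × 720 × 20 × 2 = 2,764,800,000 bits = 345,600,000 bytes.
345,600,000 / 1,000,000 = 345.60 MB.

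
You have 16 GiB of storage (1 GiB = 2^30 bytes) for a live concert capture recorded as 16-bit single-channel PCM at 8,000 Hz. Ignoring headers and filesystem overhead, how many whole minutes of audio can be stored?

17,895 minutes

Uncompressed byte rate = 8,000 × 2 × 1 = 16,000 bytes/s.
Capacity = 16 × 1,073,741,824 = 17,179,869,184 bytes.
17,179,869,184 / 16,000 ≈ 1073741.82 s → 17,895 minutes.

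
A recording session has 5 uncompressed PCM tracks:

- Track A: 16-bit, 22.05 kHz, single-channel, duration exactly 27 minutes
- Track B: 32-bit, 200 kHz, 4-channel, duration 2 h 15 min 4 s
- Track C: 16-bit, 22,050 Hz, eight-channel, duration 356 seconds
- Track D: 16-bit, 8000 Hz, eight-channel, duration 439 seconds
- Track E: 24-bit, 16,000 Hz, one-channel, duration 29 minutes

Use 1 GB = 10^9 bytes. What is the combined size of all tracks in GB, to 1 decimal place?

Track A: exactly 27 minutes = 1,620 s; 22,050 × 1,620 × 2 × 1 = 71,442,000 bytes.
Track B: 2 h 15 min 4 s = 8,104 s; 200,000 × 8,104 × 4 × 4 = 25,932,800,000 bytes.
Track C: 22,050 × 356 × 2 × 8 = 125,596,800 bytes.
Track D: 8,000 × 439 × 2 × 8 = 56,192,000 bytes.
Track E: 29 minutes = 1,740 s; 16,000 × 1,740 × 3 × 1 = 83,520,000 bytes.
Total = 26,269,550,800 bytes = 26.3 GB.

26.3 GB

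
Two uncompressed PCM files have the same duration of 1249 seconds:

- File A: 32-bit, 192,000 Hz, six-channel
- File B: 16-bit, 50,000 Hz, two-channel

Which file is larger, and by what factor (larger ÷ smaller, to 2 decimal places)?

File A: 192,000 × 4 × 6 = 4,608,000 bytes/s.
File B: 50,000 × 2 × 2 = 200,000 bytes/s.
File A is larger; ratio = 5,755,392,000 / 249,800,000 = 23.04.

File A, by a factor of 23.04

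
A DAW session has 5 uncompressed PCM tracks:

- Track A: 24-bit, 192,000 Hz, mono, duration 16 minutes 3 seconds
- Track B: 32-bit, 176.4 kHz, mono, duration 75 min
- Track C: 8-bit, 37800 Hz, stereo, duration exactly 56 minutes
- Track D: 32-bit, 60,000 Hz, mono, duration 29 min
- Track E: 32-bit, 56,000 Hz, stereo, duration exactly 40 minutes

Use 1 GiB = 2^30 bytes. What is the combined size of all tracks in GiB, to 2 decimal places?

Track A: 16 minutes 3 seconds = 963 s; 192,000 × 963 × 3 × 1 = 554,688,000 bytes.
Track B: 75 min = 4,500 s; 176,400 × 4,500 × 4 × 1 = 3,175,200,000 bytes.
Track C: exactly 56 minutes = 3,360 s; 37,800 × 3,360 × 1 × 2 = 254,016,000 bytes.
Track D: 29 min = 1,740 s; 60,000 × 1,740 × 4 × 1 = 417,600,000 bytes.
Track E: exactly 40 minutes = 2,400 s; 56,000 × 2,400 × 4 × 2 = 1,075,200,000 bytes.
Total = 5,476,704,000 bytes = 5.10 GiB.

5.10 GiB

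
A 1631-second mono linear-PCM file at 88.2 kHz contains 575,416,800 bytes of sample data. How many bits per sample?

Bytes per sample = 575,416,800 / (88,200 × 1,631 × 1) = 575,416,800 / 143,854,200 = 4.
Bit depth = 4 × 8 = 32 bits.

32 bits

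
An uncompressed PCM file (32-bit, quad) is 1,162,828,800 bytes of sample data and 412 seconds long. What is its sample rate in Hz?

176,400 Hz

Bytes = sample_rate × seconds × bytes_per_sample × channels.
sample_rate = 1,162,828,800 / (412 × 4 × 4) = 1,162,828,800 / 6,592 = 176,400 Hz.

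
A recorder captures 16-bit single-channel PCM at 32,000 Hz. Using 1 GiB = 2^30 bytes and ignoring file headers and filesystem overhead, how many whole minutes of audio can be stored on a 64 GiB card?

Uncompressed byte rate = 32,000 × 2 × 1 = 64,000 bytes/s.
Capacity = 64 × 1,073,741,824 = 68,719,476,736 bytes.
68,719,476,736 / 64,000 ≈ 1073741.82 s → 17,895 minutes.

17,895 minutes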